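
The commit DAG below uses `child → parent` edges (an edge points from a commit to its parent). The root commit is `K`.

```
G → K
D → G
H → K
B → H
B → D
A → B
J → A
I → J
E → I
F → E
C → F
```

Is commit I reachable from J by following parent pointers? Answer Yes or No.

No

Ancestors of J: {A, B, D, G, H, J, K}.
I is not in that set, so it is not an ancestor of J.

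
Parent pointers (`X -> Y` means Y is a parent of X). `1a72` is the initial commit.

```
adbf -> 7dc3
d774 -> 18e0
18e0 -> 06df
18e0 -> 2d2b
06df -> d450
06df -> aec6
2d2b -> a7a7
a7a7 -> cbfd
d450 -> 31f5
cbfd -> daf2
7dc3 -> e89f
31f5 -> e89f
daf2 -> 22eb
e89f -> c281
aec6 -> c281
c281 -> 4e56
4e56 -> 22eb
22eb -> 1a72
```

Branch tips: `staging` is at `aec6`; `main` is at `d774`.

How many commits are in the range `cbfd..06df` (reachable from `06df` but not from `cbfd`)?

7

Reachable from 06df: {06df, 1a72, 22eb, 31f5, 4e56, aec6, c281, d450, e89f}.
Reachable from cbfd: {1a72, 22eb, cbfd, daf2}.
In 06df's history but not cbfd's: {06df, 31f5, 4e56, aec6, c281, d450, e89f} — 7 commits.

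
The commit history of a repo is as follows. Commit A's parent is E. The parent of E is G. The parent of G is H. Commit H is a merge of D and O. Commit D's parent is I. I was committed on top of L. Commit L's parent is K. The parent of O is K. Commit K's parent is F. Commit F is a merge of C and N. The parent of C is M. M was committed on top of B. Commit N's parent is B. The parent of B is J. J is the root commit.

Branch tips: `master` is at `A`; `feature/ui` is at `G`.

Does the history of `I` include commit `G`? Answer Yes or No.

Ancestors of I: {B, C, F, I, J, K, L, M, N}.
G is not in that set, so it is not an ancestor of I.

No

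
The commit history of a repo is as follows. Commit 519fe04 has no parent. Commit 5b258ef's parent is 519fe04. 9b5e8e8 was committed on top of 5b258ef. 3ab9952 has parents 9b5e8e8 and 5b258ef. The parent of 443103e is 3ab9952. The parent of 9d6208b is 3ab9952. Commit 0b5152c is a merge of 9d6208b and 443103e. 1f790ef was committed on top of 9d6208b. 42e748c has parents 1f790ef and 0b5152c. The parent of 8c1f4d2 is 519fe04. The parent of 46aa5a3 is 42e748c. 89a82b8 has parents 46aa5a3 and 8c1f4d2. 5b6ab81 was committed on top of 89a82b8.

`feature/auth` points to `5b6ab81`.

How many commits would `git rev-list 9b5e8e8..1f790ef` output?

3

Reachable from 1f790ef: {1f790ef, 3ab9952, 519fe04, 5b258ef, 9b5e8e8, 9d6208b}.
Reachable from 9b5e8e8: {519fe04, 5b258ef, 9b5e8e8}.
In 1f790ef's history but not 9b5e8e8's: {1f790ef, 3ab9952, 9d6208b} — 3 commits.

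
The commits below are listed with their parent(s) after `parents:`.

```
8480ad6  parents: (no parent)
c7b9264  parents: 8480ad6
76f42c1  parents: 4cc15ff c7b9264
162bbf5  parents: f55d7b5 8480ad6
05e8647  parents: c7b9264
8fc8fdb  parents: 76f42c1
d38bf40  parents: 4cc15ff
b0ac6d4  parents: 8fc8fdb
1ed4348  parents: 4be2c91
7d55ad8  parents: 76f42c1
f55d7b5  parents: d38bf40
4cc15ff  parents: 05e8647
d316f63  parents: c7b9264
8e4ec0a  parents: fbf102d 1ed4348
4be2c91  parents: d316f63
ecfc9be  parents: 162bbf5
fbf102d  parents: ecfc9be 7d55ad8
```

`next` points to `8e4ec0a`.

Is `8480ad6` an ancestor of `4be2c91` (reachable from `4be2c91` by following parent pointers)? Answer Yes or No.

Yes

Ancestors of 4be2c91 (commits reachable by following parents): {4be2c91, 8480ad6, c7b9264, d316f63}.
8480ad6 is in that set, so it is an ancestor of 4be2c91.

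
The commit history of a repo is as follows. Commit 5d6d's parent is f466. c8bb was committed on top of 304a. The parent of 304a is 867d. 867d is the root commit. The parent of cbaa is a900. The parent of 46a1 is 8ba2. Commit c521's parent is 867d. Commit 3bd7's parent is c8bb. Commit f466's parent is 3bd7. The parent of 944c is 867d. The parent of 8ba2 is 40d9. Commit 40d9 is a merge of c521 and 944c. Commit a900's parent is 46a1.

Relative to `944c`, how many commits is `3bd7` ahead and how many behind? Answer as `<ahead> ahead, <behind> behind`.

3 ahead, 1 behind

Reachable from 3bd7: {304a, 3bd7, 867d, c8bb}.
Reachable from 944c: {867d, 944c}.
Only in 3bd7's history (ahead): {304a, 3bd7, c8bb} — 3.
Only in 944c's history (behind): {944c} — 1.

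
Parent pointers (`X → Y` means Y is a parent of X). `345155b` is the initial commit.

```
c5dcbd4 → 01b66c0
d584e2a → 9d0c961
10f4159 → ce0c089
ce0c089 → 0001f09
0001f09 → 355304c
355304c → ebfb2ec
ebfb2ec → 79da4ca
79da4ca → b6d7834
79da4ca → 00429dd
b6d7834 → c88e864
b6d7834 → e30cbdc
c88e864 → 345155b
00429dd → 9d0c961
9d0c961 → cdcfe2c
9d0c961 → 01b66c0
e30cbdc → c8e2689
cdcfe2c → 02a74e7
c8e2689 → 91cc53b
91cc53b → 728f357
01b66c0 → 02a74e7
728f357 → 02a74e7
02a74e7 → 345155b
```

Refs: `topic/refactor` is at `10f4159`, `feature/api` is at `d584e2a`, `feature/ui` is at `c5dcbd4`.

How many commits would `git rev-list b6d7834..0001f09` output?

8

Reachable from 0001f09: {0001f09, 00429dd, 01b66c0, 02a74e7, 345155b, 355304c, 728f357, 79da4ca, 91cc53b, 9d0c961, b6d7834, c88e864, c8e2689, cdcfe2c, e30cbdc, ebfb2ec}.
Reachable from b6d7834: {02a74e7, 345155b, 728f357, 91cc53b, b6d7834, c88e864, c8e2689, e30cbdc}.
In 0001f09's history but not b6d7834's: {0001f09, 00429dd, 01b66c0, 355304c, 79da4ca, 9d0c961, cdcfe2c, ebfb2ec} — 8 commits.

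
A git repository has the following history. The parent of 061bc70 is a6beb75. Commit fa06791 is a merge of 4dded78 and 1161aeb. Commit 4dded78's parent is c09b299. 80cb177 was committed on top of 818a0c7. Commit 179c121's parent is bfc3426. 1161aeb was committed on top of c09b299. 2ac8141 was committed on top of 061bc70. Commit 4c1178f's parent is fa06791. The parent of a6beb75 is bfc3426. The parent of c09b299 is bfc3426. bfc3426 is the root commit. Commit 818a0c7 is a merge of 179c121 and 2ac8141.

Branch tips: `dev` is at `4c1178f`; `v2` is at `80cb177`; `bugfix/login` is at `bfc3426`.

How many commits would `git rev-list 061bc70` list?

3

Walking parent pointers from 061bc70: reachable set = {061bc70, a6beb75, bfc3426}.
That is 3 commits.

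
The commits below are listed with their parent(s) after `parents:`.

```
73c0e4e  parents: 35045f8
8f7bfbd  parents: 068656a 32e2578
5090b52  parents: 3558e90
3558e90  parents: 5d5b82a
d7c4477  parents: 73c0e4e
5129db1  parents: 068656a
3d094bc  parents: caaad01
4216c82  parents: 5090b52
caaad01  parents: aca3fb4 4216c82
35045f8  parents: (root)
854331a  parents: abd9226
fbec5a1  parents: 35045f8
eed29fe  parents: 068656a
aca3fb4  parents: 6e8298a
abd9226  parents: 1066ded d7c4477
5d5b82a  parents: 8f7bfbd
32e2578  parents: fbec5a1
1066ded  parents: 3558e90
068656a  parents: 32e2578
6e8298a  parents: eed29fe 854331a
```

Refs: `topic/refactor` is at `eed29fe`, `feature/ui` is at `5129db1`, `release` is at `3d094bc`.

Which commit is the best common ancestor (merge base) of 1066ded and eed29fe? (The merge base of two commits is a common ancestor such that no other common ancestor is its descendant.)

068656a

Ancestors of 1066ded: {068656a, 1066ded, 32e2578, 35045f8, 3558e90, 5d5b82a, 8f7bfbd, fbec5a1}.
Ancestors of eed29fe: {068656a, 32e2578, 35045f8, eed29fe, fbec5a1}.
Common ancestors: {068656a, 32e2578, 35045f8, fbec5a1}.
Among these, 068656a is not an ancestor of any other common ancestor — it is the merge base.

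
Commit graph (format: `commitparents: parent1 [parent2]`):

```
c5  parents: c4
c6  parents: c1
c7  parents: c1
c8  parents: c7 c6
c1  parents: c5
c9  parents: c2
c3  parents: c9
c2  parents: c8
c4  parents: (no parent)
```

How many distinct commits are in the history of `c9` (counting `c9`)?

Walking parent pointers from c9: reachable set = {c1, c2, c4, c5, c6, c7, c8, c9}.
That is 8 commits.

8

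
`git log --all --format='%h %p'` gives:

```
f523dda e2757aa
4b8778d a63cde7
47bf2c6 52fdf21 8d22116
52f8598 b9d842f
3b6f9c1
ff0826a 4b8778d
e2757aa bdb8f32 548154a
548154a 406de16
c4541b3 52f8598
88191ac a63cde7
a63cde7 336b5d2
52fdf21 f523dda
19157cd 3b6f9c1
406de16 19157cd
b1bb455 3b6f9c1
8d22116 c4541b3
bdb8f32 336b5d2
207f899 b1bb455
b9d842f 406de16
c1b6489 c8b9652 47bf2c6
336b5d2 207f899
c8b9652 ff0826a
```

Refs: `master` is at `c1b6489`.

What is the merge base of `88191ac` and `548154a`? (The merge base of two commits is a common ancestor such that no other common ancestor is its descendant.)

Ancestors of 88191ac: {207f899, 336b5d2, 3b6f9c1, 88191ac, a63cde7, b1bb455}.
Ancestors of 548154a: {19157cd, 3b6f9c1, 406de16, 548154a}.
Common ancestors: {3b6f9c1}.
The only common ancestor is 3b6f9c1, so it is the merge base.

3b6f9c1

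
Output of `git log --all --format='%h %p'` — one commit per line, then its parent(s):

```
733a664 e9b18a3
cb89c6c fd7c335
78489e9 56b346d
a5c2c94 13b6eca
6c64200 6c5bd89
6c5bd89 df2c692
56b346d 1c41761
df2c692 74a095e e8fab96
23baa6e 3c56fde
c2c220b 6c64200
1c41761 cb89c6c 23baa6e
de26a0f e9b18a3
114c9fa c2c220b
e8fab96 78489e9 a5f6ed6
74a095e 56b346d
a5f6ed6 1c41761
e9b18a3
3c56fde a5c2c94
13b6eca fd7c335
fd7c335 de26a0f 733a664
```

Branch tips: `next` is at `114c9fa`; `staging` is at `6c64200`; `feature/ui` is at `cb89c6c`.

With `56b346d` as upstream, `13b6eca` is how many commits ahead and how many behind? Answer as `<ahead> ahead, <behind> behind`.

0 ahead, 6 behind

Reachable from 13b6eca: {13b6eca, 733a664, de26a0f, e9b18a3, fd7c335}.
Reachable from 56b346d: {13b6eca, 1c41761, 23baa6e, 3c56fde, 56b346d, 733a664, a5c2c94, cb89c6c, de26a0f, e9b18a3, fd7c335}.
Only in 13b6eca's history (ahead): {} — 0.
Only in 56b346d's history (behind): {1c41761, 23baa6e, 3c56fde, 56b346d, a5c2c94, cb89c6c} — 6.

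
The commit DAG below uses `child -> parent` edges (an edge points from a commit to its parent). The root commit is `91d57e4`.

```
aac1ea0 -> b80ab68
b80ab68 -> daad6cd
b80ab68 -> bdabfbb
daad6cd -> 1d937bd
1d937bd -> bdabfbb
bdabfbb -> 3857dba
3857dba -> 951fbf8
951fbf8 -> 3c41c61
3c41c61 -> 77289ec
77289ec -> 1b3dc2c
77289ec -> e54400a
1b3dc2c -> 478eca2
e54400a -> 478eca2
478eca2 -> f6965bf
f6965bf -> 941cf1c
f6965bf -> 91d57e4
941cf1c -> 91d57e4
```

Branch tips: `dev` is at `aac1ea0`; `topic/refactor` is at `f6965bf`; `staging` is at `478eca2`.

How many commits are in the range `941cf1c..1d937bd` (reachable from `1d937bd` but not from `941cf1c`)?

10

Reachable from 1d937bd: {1b3dc2c, 1d937bd, 3857dba, 3c41c61, 478eca2, 77289ec, 91d57e4, 941cf1c, 951fbf8, bdabfbb, e54400a, f6965bf}.
Reachable from 941cf1c: {91d57e4, 941cf1c}.
In 1d937bd's history but not 941cf1c's: {1b3dc2c, 1d937bd, 3857dba, 3c41c61, 478eca2, 77289ec, 951fbf8, bdabfbb, e54400a, f6965bf} — 10 commits.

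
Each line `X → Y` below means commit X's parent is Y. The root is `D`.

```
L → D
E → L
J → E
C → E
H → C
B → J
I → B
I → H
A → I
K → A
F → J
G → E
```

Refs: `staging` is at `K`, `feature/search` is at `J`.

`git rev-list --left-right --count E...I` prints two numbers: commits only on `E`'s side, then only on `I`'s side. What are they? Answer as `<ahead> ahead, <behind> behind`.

0 ahead, 5 behind

Reachable from E: {D, E, L}.
Reachable from I: {B, C, D, E, H, I, J, L}.
Only in E's history (ahead): {} — 0.
Only in I's history (behind): {B, C, H, I, J} — 5.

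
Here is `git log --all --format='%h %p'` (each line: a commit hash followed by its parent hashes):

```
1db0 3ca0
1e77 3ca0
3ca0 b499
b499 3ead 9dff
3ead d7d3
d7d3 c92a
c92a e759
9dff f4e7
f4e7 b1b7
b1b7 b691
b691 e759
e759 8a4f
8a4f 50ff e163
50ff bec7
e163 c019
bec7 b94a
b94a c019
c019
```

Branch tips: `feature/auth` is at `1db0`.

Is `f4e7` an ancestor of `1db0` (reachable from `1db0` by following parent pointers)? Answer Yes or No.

Ancestors of 1db0 (commits reachable by following parents): {1db0, 3ca0, 3ead, 50ff, 8a4f, 9dff, b1b7, b499, b691, b94a, bec7, c019, c92a, d7d3, e163, e759, f4e7}.
f4e7 is in that set, so it is an ancestor of 1db0.

Yes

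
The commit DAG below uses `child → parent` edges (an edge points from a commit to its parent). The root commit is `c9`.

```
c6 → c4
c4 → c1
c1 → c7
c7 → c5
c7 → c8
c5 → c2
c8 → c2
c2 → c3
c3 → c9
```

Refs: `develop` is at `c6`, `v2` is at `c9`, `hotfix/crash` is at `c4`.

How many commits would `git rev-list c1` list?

Walking parent pointers from c1: reachable set = {c1, c2, c3, c5, c7, c8, c9}.
That is 7 commits.

7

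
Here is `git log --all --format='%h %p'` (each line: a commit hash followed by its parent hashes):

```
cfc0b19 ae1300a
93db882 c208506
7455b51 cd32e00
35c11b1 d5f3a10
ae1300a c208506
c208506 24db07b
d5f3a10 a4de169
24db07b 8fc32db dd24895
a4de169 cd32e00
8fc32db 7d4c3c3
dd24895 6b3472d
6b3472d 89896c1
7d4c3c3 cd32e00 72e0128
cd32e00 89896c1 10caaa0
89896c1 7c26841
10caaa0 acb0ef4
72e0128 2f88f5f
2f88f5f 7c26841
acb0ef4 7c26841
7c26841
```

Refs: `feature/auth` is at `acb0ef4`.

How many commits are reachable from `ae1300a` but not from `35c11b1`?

9

Reachable from ae1300a: {10caaa0, 24db07b, 2f88f5f, 6b3472d, 72e0128, 7c26841, 7d4c3c3, 89896c1, 8fc32db, acb0ef4, ae1300a, c208506, cd32e00, dd24895}.
Reachable from 35c11b1: {10caaa0, 35c11b1, 7c26841, 89896c1, a4de169, acb0ef4, cd32e00, d5f3a10}.
In ae1300a's history but not 35c11b1's: {24db07b, 2f88f5f, 6b3472d, 72e0128, 7d4c3c3, 8fc32db, ae1300a, c208506, dd24895} — 9 commits.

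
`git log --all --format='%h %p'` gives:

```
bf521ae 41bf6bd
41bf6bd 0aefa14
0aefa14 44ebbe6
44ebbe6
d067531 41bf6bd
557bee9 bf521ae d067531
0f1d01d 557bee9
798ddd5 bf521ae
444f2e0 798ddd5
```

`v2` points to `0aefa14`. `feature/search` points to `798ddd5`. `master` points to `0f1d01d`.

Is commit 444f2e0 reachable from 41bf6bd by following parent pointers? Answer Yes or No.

No

Ancestors of 41bf6bd: {0aefa14, 41bf6bd, 44ebbe6}.
444f2e0 is not in that set, so it is not an ancestor of 41bf6bd.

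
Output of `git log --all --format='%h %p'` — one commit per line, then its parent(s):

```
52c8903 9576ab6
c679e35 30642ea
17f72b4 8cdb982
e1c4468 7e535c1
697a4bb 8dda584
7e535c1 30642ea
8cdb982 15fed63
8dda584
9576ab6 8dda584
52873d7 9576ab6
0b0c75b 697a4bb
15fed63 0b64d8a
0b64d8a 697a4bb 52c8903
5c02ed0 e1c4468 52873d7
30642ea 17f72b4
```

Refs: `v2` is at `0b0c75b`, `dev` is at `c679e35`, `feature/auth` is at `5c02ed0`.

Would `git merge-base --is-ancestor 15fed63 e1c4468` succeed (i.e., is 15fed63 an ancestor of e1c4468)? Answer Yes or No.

Yes

Ancestors of e1c4468 (commits reachable by following parents): {0b64d8a, 15fed63, 17f72b4, 30642ea, 52c8903, 697a4bb, 7e535c1, 8cdb982, 8dda584, 9576ab6, e1c4468}.
15fed63 is in that set, so it is an ancestor of e1c4468.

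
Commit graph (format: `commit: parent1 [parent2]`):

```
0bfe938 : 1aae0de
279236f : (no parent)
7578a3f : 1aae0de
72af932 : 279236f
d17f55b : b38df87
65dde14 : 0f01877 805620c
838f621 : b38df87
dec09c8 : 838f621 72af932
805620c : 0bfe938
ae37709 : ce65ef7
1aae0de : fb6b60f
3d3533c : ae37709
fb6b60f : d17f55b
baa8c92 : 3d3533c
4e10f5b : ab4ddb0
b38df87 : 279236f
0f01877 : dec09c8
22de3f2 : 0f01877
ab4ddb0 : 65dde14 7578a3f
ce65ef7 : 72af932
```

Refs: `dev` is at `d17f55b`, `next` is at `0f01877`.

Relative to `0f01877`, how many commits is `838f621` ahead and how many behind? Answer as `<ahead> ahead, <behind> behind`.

Reachable from 838f621: {279236f, 838f621, b38df87}.
Reachable from 0f01877: {0f01877, 279236f, 72af932, 838f621, b38df87, dec09c8}.
Only in 838f621's history (ahead): {} — 0.
Only in 0f01877's history (behind): {0f01877, 72af932, dec09c8} — 3.

0 ahead, 3 behind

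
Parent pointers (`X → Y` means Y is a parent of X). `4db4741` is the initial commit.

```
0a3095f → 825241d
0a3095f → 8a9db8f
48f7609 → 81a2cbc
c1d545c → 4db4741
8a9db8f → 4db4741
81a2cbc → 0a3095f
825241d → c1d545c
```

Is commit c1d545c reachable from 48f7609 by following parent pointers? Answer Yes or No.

Ancestors of 48f7609 (commits reachable by following parents): {0a3095f, 48f7609, 4db4741, 81a2cbc, 825241d, 8a9db8f, c1d545c}.
c1d545c is in that set, so it is an ancestor of 48f7609.

Yes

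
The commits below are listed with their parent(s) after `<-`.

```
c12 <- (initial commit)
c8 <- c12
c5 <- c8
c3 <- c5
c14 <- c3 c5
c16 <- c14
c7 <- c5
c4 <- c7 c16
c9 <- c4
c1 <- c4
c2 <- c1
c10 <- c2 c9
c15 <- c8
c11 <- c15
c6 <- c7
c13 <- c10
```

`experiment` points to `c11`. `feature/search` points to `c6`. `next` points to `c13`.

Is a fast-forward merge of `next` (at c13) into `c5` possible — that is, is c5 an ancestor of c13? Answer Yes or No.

A fast-forward from c5 to c13 is possible iff c5 is an ancestor of c13.
Ancestors of c13: {c1, c10, c12, c13, c14, c16, c2, c3, c4, c5, c7, c8, c9}.
c5 is among them, so fast-forward is possible.

Yes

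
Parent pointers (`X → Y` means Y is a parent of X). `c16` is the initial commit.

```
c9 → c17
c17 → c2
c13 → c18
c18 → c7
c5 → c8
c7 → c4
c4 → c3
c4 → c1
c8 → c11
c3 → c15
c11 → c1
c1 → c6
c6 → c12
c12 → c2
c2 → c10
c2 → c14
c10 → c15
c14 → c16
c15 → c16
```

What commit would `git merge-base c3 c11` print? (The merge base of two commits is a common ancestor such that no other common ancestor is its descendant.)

c15

Ancestors of c3: {c15, c16, c3}.
Ancestors of c11: {c1, c10, c11, c12, c14, c15, c16, c2, c6}.
Common ancestors: {c15, c16}.
Among these, c15 is not an ancestor of any other common ancestor — it is the merge base.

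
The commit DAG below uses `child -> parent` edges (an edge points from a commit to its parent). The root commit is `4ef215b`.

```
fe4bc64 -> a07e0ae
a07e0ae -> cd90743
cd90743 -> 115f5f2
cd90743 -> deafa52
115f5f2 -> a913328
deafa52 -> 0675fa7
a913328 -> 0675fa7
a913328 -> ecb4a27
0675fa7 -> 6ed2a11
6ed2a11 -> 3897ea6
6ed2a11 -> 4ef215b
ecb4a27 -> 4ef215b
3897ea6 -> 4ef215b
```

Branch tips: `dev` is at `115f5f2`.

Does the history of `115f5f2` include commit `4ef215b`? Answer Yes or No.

Ancestors of 115f5f2 (commits reachable by following parents): {0675fa7, 115f5f2, 3897ea6, 4ef215b, 6ed2a11, a913328, ecb4a27}.
4ef215b is in that set, so it is an ancestor of 115f5f2.

Yes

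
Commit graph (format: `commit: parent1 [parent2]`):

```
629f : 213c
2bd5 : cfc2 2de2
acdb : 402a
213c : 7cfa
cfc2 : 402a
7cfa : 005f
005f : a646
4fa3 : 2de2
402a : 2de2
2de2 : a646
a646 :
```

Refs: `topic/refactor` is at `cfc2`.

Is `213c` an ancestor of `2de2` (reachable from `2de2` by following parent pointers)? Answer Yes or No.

Ancestors of 2de2: {2de2, a646}.
213c is not in that set, so it is not an ancestor of 2de2.

No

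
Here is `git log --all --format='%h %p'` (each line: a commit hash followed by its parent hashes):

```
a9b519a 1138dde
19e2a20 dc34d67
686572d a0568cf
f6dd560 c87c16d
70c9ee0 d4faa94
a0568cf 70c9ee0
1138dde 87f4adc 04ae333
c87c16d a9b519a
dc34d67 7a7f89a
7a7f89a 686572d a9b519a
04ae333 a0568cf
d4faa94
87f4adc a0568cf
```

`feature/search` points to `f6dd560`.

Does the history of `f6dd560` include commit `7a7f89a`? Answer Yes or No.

Ancestors of f6dd560: {04ae333, 1138dde, 70c9ee0, 87f4adc, a0568cf, a9b519a, c87c16d, d4faa94, f6dd560}.
7a7f89a is not in that set, so it is not an ancestor of f6dd560.

No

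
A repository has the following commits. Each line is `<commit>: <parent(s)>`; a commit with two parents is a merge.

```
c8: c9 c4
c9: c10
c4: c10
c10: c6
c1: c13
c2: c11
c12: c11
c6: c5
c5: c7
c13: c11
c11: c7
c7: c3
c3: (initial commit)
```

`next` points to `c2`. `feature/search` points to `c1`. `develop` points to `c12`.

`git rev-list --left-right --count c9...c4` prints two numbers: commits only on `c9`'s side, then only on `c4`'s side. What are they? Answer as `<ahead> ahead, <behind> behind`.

1 ahead, 1 behind

Reachable from c9: {c10, c3, c5, c6, c7, c9}.
Reachable from c4: {c10, c3, c4, c5, c6, c7}.
Only in c9's history (ahead): {c9} — 1.
Only in c4's history (behind): {c4} — 1.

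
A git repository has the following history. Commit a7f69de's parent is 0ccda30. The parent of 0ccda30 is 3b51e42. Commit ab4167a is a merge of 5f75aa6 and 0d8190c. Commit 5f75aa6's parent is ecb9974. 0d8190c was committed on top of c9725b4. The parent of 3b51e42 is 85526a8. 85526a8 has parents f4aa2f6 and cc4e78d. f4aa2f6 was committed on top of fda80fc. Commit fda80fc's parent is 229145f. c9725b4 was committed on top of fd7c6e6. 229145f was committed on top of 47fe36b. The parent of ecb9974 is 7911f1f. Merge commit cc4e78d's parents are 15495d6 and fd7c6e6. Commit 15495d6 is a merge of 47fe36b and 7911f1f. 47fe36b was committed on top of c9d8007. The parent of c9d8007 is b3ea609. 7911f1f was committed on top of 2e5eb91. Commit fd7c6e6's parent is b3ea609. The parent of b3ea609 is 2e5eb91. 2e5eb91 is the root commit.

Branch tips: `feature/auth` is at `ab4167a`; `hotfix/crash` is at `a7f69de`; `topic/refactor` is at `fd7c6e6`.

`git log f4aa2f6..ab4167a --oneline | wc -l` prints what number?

Reachable from ab4167a: {0d8190c, 2e5eb91, 5f75aa6, 7911f1f, ab4167a, b3ea609, c9725b4, ecb9974, fd7c6e6}.
Reachable from f4aa2f6: {229145f, 2e5eb91, 47fe36b, b3ea609, c9d8007, f4aa2f6, fda80fc}.
In ab4167a's history but not f4aa2f6's: {0d8190c, 5f75aa6, 7911f1f, ab4167a, c9725b4, ecb9974, fd7c6e6} — 7 commits.

7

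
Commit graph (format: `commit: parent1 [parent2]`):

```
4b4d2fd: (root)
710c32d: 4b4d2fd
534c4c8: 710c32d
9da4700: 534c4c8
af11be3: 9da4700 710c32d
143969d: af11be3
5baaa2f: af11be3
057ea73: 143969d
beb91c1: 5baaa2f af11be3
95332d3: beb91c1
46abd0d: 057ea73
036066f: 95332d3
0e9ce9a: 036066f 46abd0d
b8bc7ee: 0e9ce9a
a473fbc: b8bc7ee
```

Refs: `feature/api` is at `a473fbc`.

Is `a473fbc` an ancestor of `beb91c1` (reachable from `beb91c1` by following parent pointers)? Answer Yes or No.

Ancestors of beb91c1: {4b4d2fd, 534c4c8, 5baaa2f, 710c32d, 9da4700, af11be3, beb91c1}.
a473fbc is not in that set, so it is not an ancestor of beb91c1.

No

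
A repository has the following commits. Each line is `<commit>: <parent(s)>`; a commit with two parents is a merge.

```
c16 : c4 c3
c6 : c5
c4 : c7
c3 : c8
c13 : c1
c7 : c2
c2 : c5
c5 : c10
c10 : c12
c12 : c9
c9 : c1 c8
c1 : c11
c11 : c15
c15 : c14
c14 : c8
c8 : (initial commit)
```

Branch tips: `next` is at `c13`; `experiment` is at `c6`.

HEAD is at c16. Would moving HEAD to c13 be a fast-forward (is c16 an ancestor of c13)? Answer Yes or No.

No

A fast-forward from c16 to c13 is possible iff c16 is an ancestor of c13.
Ancestors of c13: {c1, c11, c13, c14, c15, c8}.
c16 is not among them, so fast-forward is not possible.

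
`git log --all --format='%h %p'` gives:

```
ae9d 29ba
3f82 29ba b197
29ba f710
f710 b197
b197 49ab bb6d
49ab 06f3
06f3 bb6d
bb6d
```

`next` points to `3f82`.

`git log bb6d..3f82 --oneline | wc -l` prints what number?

6

Reachable from 3f82: {06f3, 29ba, 3f82, 49ab, b197, bb6d, f710}.
Reachable from bb6d: {bb6d}.
In 3f82's history but not bb6d's: {06f3, 29ba, 3f82, 49ab, b197, f710} — 6 commits.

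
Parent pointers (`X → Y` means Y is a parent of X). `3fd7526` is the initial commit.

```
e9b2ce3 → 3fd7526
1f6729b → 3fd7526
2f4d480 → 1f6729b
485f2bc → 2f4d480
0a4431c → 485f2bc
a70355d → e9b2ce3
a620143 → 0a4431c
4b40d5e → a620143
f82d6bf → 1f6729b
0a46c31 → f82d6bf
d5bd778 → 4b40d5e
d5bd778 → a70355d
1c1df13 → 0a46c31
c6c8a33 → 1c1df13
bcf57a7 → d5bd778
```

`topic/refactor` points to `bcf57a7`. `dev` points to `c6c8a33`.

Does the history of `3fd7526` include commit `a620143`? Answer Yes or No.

Ancestors of 3fd7526: {3fd7526}.
a620143 is not in that set, so it is not an ancestor of 3fd7526.

No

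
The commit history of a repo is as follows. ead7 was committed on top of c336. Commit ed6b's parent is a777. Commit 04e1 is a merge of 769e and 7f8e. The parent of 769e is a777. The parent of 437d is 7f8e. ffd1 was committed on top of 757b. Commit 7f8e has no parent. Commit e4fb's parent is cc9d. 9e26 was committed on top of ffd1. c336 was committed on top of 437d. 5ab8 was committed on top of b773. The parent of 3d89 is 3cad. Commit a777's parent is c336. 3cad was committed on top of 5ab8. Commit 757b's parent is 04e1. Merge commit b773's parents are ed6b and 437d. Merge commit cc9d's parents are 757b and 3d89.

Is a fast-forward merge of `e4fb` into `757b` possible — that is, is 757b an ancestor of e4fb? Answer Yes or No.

Yes

A fast-forward from 757b to e4fb is possible iff 757b is an ancestor of e4fb.
Ancestors of e4fb: {04e1, 3cad, 3d89, 437d, 5ab8, 757b, 769e, 7f8e, a777, b773, c336, cc9d, e4fb, ed6b}.
757b is among them, so fast-forward is possible.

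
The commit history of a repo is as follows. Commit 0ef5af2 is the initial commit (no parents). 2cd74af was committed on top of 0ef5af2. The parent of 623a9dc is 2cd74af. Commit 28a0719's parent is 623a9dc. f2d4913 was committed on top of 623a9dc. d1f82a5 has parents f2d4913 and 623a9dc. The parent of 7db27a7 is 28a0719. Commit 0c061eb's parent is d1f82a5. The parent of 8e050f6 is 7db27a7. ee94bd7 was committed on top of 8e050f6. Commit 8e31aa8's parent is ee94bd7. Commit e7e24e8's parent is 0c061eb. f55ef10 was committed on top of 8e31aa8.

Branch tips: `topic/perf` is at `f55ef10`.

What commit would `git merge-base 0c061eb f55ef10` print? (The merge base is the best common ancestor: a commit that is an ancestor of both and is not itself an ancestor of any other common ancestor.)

623a9dc

Ancestors of 0c061eb: {0c061eb, 0ef5af2, 2cd74af, 623a9dc, d1f82a5, f2d4913}.
Ancestors of f55ef10: {0ef5af2, 28a0719, 2cd74af, 623a9dc, 7db27a7, 8e050f6, 8e31aa8, ee94bd7, f55ef10}.
Common ancestors: {0ef5af2, 2cd74af, 623a9dc}.
Among these, 623a9dc is not an ancestor of any other common ancestor — it is the merge base.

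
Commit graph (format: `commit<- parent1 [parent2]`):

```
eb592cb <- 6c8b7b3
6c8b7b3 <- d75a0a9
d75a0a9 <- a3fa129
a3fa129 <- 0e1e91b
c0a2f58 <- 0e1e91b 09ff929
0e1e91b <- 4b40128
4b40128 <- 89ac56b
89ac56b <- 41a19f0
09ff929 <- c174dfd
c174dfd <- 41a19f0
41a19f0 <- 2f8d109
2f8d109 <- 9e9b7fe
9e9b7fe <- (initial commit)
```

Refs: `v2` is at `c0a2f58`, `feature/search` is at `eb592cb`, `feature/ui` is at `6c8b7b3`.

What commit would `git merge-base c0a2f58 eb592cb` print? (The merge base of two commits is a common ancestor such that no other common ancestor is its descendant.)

Ancestors of c0a2f58: {09ff929, 0e1e91b, 2f8d109, 41a19f0, 4b40128, 89ac56b, 9e9b7fe, c0a2f58, c174dfd}.
Ancestors of eb592cb: {0e1e91b, 2f8d109, 41a19f0, 4b40128, 6c8b7b3, 89ac56b, 9e9b7fe, a3fa129, d75a0a9, eb592cb}.
Common ancestors: {0e1e91b, 2f8d109, 41a19f0, 4b40128, 89ac56b, 9e9b7fe}.
Among these, 0e1e91b is not an ancestor of any other common ancestor — it is the merge base.

0e1e91b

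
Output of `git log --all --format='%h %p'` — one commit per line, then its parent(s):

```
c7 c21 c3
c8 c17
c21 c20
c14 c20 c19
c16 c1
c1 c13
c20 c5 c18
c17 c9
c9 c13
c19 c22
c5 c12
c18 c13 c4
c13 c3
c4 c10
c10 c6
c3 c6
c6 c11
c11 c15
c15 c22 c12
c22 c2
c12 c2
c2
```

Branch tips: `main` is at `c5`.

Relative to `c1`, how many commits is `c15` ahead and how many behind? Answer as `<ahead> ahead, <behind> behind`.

0 ahead, 5 behind

Reachable from c15: {c12, c15, c2, c22}.
Reachable from c1: {c1, c11, c12, c13, c15, c2, c22, c3, c6}.
Only in c15's history (ahead): {} — 0.
Only in c1's history (behind): {c1, c11, c13, c3, c6} — 5.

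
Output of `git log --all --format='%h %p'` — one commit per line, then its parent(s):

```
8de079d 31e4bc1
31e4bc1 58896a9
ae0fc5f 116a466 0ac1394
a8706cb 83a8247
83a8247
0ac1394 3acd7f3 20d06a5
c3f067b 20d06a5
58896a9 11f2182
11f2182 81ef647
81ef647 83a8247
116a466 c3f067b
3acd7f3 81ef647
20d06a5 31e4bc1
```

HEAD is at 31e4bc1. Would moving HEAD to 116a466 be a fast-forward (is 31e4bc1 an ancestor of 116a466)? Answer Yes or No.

Yes

A fast-forward from 31e4bc1 to 116a466 is possible iff 31e4bc1 is an ancestor of 116a466.
Ancestors of 116a466: {116a466, 11f2182, 20d06a5, 31e4bc1, 58896a9, 81ef647, 83a8247, c3f067b}.
31e4bc1 is among them, so fast-forward is possible.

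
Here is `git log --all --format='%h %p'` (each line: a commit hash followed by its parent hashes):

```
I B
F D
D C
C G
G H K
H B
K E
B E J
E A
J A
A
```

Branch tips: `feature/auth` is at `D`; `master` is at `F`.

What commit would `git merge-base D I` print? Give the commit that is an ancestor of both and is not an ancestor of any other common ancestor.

Ancestors of D: {A, B, C, D, E, G, H, J, K}.
Ancestors of I: {A, B, E, I, J}.
Common ancestors: {A, B, E, J}.
Among these, B is not an ancestor of any other common ancestor — it is the merge base.

B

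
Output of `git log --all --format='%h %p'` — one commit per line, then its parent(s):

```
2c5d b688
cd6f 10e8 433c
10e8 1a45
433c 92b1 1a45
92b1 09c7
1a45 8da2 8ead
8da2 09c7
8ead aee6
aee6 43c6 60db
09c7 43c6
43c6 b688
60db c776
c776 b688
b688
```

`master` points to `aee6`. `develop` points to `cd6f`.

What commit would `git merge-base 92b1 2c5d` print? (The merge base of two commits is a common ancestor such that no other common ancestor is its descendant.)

b688

Ancestors of 92b1: {09c7, 43c6, 92b1, b688}.
Ancestors of 2c5d: {2c5d, b688}.
Common ancestors: {b688}.
The only common ancestor is b688, so it is the merge base.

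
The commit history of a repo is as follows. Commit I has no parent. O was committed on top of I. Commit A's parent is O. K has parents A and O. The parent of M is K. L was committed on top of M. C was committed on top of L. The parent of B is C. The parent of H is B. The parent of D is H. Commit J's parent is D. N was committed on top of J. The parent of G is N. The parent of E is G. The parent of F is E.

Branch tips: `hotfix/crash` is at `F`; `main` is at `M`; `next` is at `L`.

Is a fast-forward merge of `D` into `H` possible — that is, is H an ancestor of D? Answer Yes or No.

Yes

A fast-forward from H to D is possible iff H is an ancestor of D.
Ancestors of D: {A, B, C, D, H, I, K, L, M, O}.
H is among them, so fast-forward is possible.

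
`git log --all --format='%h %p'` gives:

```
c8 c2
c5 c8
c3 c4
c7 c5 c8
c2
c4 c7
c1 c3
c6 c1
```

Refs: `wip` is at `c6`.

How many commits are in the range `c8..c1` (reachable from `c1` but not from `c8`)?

5

Reachable from c1: {c1, c2, c3, c4, c5, c7, c8}.
Reachable from c8: {c2, c8}.
In c1's history but not c8's: {c1, c3, c4, c5, c7} — 5 commits.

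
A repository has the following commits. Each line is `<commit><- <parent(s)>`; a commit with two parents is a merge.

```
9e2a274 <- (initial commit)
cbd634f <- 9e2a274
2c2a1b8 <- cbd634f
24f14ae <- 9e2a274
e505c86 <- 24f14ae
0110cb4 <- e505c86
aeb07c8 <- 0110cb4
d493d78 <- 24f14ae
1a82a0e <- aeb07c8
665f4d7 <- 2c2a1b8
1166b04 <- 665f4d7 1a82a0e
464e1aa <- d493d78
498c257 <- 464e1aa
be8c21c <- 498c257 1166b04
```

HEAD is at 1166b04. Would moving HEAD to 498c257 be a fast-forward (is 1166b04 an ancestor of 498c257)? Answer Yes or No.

A fast-forward from 1166b04 to 498c257 is possible iff 1166b04 is an ancestor of 498c257.
Ancestors of 498c257: {24f14ae, 464e1aa, 498c257, 9e2a274, d493d78}.
1166b04 is not among them, so fast-forward is not possible.

No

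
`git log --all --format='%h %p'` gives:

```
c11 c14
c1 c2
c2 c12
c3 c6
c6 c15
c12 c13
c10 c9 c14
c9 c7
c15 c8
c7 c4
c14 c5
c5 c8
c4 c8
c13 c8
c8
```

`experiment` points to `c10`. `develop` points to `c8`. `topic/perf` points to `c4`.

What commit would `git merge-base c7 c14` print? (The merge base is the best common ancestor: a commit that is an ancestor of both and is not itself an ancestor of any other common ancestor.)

Ancestors of c7: {c4, c7, c8}.
Ancestors of c14: {c14, c5, c8}.
Common ancestors: {c8}.
The only common ancestor is c8, so it is the merge base.

c8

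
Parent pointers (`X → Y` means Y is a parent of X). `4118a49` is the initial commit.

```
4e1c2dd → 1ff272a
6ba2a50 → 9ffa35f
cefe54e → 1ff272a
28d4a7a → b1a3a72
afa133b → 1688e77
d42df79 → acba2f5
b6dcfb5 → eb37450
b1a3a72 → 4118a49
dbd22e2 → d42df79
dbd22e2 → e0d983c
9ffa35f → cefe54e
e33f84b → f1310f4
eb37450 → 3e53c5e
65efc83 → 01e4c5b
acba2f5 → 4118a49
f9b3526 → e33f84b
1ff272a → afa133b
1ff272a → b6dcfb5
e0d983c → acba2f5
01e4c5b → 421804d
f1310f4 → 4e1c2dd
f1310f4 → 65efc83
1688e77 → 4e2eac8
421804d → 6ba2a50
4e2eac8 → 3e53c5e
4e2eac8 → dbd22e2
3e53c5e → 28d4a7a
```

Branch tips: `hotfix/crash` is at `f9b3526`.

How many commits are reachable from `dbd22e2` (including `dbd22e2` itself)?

5

Walking parent pointers from dbd22e2: reachable set = {4118a49, acba2f5, d42df79, dbd22e2, e0d983c}.
That is 5 commits.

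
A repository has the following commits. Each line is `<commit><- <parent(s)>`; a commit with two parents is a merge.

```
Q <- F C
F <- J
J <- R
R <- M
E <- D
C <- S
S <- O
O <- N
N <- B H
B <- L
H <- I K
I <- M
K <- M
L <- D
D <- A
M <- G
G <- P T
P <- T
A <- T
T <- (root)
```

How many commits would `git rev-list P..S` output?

Reachable from S: {A, B, D, G, H, I, K, L, M, N, O, P, S, T}.
Reachable from P: {P, T}.
In S's history but not P's: {A, B, D, G, H, I, K, L, M, N, O, S} — 12 commits.

12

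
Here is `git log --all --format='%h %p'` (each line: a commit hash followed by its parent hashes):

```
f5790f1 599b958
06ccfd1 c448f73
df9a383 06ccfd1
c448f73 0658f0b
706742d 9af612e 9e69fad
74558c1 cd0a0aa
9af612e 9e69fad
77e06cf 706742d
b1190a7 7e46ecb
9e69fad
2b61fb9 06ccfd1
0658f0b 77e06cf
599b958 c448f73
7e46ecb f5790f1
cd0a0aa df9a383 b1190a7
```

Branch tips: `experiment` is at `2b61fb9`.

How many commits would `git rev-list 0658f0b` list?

Walking parent pointers from 0658f0b: reachable set = {0658f0b, 706742d, 77e06cf, 9af612e, 9e69fad}.
That is 5 commits.

5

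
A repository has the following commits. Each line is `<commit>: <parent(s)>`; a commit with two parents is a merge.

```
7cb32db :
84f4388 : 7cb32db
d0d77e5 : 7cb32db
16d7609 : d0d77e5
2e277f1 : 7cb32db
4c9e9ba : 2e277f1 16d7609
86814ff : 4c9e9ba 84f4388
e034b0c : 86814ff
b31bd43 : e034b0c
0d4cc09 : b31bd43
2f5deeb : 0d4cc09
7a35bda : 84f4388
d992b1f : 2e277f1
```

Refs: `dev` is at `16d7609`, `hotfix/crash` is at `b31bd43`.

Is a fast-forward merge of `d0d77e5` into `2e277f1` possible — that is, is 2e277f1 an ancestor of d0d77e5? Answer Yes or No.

No

A fast-forward from 2e277f1 to d0d77e5 is possible iff 2e277f1 is an ancestor of d0d77e5.
Ancestors of d0d77e5: {7cb32db, d0d77e5}.
2e277f1 is not among them, so fast-forward is not possible.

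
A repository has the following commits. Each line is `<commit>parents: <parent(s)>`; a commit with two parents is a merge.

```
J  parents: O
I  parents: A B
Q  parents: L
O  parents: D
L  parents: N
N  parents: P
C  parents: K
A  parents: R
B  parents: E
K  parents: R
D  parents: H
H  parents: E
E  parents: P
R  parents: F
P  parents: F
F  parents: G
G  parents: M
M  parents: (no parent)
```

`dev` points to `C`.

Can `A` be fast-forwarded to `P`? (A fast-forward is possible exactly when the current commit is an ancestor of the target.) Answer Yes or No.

A fast-forward from A to P is possible iff A is an ancestor of P.
Ancestors of P: {F, G, M, P}.
A is not among them, so fast-forward is not possible.

No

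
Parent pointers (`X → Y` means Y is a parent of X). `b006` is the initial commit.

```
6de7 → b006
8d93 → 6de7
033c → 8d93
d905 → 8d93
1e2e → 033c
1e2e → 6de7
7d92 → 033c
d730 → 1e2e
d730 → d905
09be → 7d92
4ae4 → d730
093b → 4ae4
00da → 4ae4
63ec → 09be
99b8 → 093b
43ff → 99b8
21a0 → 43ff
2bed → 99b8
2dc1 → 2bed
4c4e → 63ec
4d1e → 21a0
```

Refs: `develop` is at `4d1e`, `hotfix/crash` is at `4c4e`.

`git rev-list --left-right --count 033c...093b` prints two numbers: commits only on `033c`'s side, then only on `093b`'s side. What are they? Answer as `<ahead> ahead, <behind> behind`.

Reachable from 033c: {033c, 6de7, 8d93, b006}.
Reachable from 093b: {033c, 093b, 1e2e, 4ae4, 6de7, 8d93, b006, d730, d905}.
Only in 033c's history (ahead): {} — 0.
Only in 093b's history (behind): {093b, 1e2e, 4ae4, d730, d905} — 5.

0 ahead, 5 behind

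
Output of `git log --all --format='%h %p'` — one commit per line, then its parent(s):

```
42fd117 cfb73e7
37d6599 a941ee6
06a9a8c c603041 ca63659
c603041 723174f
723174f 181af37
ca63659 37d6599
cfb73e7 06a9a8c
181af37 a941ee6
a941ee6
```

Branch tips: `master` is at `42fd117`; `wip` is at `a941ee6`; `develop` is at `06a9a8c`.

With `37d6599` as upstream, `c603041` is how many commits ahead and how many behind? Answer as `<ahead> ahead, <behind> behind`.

3 ahead, 1 behind

Reachable from c603041: {181af37, 723174f, a941ee6, c603041}.
Reachable from 37d6599: {37d6599, a941ee6}.
Only in c603041's history (ahead): {181af37, 723174f, c603041} — 3.
Only in 37d6599's history (behind): {37d6599} — 1.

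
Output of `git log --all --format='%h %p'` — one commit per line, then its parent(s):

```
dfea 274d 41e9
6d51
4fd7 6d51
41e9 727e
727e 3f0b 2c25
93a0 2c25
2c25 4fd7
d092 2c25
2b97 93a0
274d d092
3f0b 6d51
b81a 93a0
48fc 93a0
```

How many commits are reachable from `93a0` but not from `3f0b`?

3

Reachable from 93a0: {2c25, 4fd7, 6d51, 93a0}.
Reachable from 3f0b: {3f0b, 6d51}.
In 93a0's history but not 3f0b's: {2c25, 4fd7, 93a0} — 3 commits.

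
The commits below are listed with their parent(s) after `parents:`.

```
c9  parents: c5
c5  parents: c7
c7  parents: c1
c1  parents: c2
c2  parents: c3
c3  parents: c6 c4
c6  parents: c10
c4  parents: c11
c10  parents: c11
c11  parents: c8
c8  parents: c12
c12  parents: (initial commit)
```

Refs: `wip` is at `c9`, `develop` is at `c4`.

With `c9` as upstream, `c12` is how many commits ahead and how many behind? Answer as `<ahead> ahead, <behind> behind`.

Reachable from c12: {c12}.
Reachable from c9: {c1, c10, c11, c12, c2, c3, c4, c5, c6, c7, c8, c9}.
Only in c12's history (ahead): {} — 0.
Only in c9's history (behind): {c1, c10, c11, c2, c3, c4, c5, c6, c7, c8, c9} — 11.

0 ahead, 11 behind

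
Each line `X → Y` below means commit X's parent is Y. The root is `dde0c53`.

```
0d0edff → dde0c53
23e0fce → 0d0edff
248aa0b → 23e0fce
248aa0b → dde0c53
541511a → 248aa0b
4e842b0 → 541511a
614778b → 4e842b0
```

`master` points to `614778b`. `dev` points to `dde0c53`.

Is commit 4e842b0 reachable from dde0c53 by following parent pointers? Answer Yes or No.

No

Ancestors of dde0c53: {dde0c53}.
4e842b0 is not in that set, so it is not an ancestor of dde0c53.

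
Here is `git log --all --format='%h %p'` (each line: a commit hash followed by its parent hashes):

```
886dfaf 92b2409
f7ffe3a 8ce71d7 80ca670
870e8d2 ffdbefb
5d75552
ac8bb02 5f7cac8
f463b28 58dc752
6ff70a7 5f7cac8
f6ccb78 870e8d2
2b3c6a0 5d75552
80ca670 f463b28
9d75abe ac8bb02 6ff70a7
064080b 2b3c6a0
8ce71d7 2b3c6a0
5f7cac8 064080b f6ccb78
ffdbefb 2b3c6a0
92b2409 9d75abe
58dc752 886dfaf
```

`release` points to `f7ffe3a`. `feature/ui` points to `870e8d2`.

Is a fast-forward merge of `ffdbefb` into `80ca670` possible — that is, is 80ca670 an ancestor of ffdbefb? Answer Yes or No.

No

A fast-forward from 80ca670 to ffdbefb is possible iff 80ca670 is an ancestor of ffdbefb.
Ancestors of ffdbefb: {2b3c6a0, 5d75552, ffdbefb}.
80ca670 is not among them, so fast-forward is not possible.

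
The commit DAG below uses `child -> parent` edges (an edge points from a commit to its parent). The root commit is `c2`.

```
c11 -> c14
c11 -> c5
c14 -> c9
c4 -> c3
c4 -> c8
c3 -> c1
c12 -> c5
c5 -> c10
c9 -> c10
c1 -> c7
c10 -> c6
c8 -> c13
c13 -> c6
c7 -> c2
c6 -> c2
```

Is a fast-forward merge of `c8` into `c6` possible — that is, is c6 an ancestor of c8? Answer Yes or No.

A fast-forward from c6 to c8 is possible iff c6 is an ancestor of c8.
Ancestors of c8: {c13, c2, c6, c8}.
c6 is among them, so fast-forward is possible.

Yes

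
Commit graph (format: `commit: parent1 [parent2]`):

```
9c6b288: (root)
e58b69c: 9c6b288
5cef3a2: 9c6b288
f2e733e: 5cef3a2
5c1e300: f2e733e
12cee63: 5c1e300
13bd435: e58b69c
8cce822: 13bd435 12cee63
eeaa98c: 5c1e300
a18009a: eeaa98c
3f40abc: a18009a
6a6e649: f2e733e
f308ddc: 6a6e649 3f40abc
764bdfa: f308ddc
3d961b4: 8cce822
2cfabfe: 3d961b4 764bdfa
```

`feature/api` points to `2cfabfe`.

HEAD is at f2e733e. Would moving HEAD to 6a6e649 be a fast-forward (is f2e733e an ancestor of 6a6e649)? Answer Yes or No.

A fast-forward from f2e733e to 6a6e649 is possible iff f2e733e is an ancestor of 6a6e649.
Ancestors of 6a6e649: {5cef3a2, 6a6e649, 9c6b288, f2e733e}.
f2e733e is among them, so fast-forward is possible.

Yes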